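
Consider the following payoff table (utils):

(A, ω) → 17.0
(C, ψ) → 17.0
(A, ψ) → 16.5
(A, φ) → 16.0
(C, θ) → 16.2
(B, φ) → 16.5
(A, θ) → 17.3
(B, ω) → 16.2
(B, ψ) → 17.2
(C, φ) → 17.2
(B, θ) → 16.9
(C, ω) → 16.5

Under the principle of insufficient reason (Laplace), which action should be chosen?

Row averages: A=16.7, B=16.7, C=16.725
Highest average = 16.725 → C.

C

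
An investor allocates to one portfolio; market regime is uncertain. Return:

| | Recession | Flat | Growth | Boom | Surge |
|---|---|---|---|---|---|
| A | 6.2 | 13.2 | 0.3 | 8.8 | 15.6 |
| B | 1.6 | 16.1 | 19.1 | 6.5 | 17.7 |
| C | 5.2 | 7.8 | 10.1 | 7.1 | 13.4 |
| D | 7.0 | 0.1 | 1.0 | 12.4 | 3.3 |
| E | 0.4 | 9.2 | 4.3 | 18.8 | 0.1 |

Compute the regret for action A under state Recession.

0.8

Best payoff under Recession is 7.0.
Regret = 7.0 − 6.2 = 0.8.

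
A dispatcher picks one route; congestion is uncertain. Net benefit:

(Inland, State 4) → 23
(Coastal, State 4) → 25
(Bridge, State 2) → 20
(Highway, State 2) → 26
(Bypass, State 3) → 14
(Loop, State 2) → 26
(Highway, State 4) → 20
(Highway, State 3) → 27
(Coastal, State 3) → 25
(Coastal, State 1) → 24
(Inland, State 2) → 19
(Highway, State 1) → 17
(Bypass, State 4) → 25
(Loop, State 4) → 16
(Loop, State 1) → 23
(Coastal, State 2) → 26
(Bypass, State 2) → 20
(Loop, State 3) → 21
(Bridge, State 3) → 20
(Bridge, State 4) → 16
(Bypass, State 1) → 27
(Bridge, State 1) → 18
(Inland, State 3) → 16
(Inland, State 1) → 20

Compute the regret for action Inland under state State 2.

7

Best payoff under State 2 is 26.
Regret = 26 − 19 = 7.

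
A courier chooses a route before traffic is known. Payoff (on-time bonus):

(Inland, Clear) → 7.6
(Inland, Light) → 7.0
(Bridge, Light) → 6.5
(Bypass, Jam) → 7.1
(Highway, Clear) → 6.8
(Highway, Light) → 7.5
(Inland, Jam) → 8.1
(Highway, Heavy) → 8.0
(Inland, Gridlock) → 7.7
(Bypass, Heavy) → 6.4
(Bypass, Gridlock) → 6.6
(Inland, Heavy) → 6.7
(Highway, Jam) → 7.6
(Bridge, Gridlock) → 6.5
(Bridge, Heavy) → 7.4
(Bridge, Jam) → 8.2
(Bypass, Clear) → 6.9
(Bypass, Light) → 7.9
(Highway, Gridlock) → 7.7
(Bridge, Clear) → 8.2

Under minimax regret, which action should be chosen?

Inland

Column bests: Clear=8.2, Light=7.9, Heavy=8.0, Jam=8.2, Gridlock=7.7.
Inland regrets: 0.6, 0.9, 1.3, 0.1, 0.0 → max 1.3
Bridge regrets: 0.0, 1.4, 0.6, 0.0, 1.2 → max 1.4
Highway regrets: 1.4, 0.4, 0.0, 0.6, 0.0 → max 1.4
Bypass regrets: 1.3, 0.0, 1.6, 1.1, 1.1 → max 1.6
Smallest max regret = 1.3 → Inland.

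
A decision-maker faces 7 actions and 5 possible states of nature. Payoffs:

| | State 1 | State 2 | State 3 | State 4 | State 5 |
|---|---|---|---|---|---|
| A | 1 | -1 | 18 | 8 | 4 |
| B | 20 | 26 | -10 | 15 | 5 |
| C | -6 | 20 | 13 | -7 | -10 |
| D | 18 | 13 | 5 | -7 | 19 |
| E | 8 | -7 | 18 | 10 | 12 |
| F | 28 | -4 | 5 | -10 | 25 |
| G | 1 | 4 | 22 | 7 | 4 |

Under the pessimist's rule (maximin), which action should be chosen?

Row minima: A=-1, B=-10, C=-10, D=-7, E=-7, F=-10, G=1
Best worst-case = 1 → G.

G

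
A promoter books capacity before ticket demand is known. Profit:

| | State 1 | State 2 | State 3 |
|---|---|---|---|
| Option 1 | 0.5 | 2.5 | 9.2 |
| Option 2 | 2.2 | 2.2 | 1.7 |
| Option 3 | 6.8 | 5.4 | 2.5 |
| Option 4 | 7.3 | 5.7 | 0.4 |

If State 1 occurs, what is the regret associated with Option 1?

Best payoff under State 1 is 7.3.
Regret = 7.3 − 0.5 = 6.8.

6.8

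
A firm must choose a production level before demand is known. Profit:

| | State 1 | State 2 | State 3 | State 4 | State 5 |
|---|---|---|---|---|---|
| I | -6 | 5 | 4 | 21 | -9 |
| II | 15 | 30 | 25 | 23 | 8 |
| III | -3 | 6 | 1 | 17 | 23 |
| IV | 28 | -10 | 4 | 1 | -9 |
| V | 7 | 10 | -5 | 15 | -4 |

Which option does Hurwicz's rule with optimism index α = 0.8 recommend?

II

I: 0.8·21 + 0.2·(-9) = 15
II: 0.8·30 + 0.2·8 = 25.6
III: 0.8·23 + 0.2·(-3) = 17.8
IV: 0.8·28 + 0.2·(-10) = 20.4
V: 0.8·15 + 0.2·(-5) = 11
Highest Hurwicz score = 25.6 → II.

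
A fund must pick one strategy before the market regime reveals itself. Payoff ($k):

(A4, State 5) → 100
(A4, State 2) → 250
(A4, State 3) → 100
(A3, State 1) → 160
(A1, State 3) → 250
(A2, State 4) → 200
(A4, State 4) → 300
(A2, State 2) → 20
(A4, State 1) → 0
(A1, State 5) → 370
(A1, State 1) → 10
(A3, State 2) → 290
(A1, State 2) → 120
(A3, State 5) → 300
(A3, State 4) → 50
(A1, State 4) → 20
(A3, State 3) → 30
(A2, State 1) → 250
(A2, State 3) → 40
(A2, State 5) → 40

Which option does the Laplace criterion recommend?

A3

Row averages: A1=154, A2=110, A3=166, A4=150
Highest average = 166 → A3.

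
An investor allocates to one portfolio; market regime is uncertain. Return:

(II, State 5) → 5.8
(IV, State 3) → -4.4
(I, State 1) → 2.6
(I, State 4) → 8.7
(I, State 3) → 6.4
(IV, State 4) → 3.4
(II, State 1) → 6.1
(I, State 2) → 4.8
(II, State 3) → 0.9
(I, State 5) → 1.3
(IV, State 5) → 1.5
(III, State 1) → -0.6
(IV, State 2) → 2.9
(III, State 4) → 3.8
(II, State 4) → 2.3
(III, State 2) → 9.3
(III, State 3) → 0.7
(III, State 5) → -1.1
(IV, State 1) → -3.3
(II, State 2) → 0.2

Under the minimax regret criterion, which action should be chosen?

Column bests: State 1=6.1, State 2=9.3, State 3=6.4, State 4=8.7, State 5=5.8.
I regrets: 3.5, 4.5, 0.0, 0.0, 4.5 → max 4.5
II regrets: 0.0, 9.1, 5.5, 6.4, 0.0 → max 9.1
III regrets: 6.7, 0.0, 5.7, 4.9, 6.9 → max 6.9
IV regrets: 9.4, 6.4, 10.8, 5.3, 4.3 → max 10.8
Smallest max regret = 4.5 → I.

I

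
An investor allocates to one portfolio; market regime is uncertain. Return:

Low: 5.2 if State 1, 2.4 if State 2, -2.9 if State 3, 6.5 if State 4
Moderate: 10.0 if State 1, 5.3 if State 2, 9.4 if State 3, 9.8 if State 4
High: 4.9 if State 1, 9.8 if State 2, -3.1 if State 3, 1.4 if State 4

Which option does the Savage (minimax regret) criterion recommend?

Moderate

Column bests: State 1=10.0, State 2=9.8, State 3=9.4, State 4=9.8.
Low regrets: 4.8, 7.4, 12.3, 3.3 → max 12.3
Moderate regrets: 0.0, 4.5, 0.0, 0.0 → max 4.5
High regrets: 5.1, 0.0, 12.5, 8.4 → max 12.5
Smallest max regret = 4.5 → Moderate.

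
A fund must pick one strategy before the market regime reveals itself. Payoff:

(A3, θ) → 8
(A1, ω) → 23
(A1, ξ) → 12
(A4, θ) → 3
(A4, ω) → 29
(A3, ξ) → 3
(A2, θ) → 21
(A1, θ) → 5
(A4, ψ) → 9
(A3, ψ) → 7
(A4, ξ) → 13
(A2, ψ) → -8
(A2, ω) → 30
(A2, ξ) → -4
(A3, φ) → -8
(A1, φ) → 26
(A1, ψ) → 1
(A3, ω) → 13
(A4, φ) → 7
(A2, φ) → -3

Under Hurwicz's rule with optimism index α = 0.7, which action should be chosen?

A4

A1: 0.7·26 + 0.3·1 = 18.5
A2: 0.7·30 + 0.3·(-8) = 18.6
A3: 0.7·13 + 0.3·(-8) = 6.7
A4: 0.7·29 + 0.3·3 = 21.2
Highest Hurwicz score = 21.2 → A4.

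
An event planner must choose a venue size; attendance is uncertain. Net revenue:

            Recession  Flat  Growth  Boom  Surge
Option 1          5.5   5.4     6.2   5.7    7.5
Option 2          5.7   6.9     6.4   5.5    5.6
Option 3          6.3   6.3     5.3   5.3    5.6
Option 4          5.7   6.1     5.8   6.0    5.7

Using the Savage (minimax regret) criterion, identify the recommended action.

Column bests: Recession=6.3, Flat=6.9, Growth=6.4, Boom=6.0, Surge=7.5.
Option 1 regrets: 0.8, 1.5, 0.2, 0.3, 0.0 → max 1.5
Option 2 regrets: 0.6, 0.0, 0.0, 0.5, 1.9 → max 1.9
Option 3 regrets: 0.0, 0.6, 1.1, 0.7, 1.9 → max 1.9
Option 4 regrets: 0.6, 0.8, 0.6, 0.0, 1.8 → max 1.8
Smallest max regret = 1.5 → Option 1.

Option 1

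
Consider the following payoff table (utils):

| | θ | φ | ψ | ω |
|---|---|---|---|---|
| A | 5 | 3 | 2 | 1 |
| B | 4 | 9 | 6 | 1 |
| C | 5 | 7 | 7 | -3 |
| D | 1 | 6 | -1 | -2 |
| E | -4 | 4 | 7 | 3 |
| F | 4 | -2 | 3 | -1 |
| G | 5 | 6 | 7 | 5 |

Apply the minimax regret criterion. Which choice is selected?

Column bests: θ=5, φ=9, ψ=7, ω=5.
A regrets: 0, 6, 5, 4 → max 6
B regrets: 1, 0, 1, 4 → max 4
C regrets: 0, 2, 0, 8 → max 8
D regrets: 4, 3, 8, 7 → max 8
E regrets: 9, 5, 0, 2 → max 9
F regrets: 1, 11, 4, 6 → max 11
G regrets: 0, 3, 0, 0 → max 3
Smallest max regret = 3 → G.

G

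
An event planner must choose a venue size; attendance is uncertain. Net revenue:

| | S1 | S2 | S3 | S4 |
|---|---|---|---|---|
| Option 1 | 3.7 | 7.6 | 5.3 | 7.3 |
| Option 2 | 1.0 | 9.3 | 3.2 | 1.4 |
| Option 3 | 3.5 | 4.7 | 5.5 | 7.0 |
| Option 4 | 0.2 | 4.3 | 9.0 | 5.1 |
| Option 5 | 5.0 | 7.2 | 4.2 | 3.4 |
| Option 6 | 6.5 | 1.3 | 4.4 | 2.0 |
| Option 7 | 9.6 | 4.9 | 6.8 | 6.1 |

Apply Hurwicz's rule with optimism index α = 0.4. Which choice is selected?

Option 1: 0.4·7.6 + 0.6·3.7 = 5.26
Option 2: 0.4·9.3 + 0.6·1.0 = 4.32
Option 3: 0.4·7.0 + 0.6·3.5 = 4.9
Option 4: 0.4·9.0 + 0.6·0.2 = 3.72
Option 5: 0.4·7.2 + 0.6·3.4 = 4.92
Option 6: 0.4·6.5 + 0.6·1.3 = 3.38
Option 7: 0.4·9.6 + 0.6·4.9 = 6.78
Highest Hurwicz score = 6.78 → Option 7.

Option 7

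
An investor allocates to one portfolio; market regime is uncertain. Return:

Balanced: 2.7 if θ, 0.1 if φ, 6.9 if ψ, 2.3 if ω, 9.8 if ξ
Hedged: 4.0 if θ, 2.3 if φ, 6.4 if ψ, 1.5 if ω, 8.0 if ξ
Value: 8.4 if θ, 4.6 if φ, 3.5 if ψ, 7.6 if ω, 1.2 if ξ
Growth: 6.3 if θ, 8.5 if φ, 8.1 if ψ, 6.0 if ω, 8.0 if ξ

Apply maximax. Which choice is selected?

Row maxima: Balanced=9.8, Hedged=8.0, Value=8.4, Growth=8.5
Best best-case = 9.8 → Balanced.

Balanced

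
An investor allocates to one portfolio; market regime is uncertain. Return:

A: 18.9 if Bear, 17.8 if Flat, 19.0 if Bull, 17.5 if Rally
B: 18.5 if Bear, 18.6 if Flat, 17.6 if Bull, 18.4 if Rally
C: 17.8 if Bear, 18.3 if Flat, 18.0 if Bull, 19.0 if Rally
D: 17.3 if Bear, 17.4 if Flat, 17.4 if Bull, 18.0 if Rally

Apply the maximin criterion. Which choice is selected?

Row minima: A=17.5, B=17.6, C=17.8, D=17.3
Best worst-case = 17.8 → C.

C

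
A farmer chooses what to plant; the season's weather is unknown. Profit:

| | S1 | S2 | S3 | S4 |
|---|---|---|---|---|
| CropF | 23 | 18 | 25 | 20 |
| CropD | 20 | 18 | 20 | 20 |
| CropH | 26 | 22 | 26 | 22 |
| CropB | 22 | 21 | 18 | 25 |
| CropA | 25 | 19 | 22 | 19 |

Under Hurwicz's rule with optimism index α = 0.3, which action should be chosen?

CropF: 0.3·25 + 0.7·18 = 20.1
CropD: 0.3·20 + 0.7·18 = 18.6
CropH: 0.3·26 + 0.7·22 = 23.2
CropB: 0.3·25 + 0.7·18 = 20.1
CropA: 0.3·25 + 0.7·19 = 20.8
Highest Hurwicz score = 23.2 → CropH.

CropH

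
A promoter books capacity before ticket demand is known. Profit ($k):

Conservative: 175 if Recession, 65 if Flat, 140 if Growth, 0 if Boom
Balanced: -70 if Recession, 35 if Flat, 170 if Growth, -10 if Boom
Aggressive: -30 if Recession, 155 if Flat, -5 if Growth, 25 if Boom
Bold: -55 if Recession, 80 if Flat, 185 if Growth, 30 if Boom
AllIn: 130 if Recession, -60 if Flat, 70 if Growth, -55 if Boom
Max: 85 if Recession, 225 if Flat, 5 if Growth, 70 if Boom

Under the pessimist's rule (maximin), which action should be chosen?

Row minima: Conservative=0, Balanced=-70, Aggressive=-30, Bold=-55, AllIn=-60, Max=5
Best worst-case = 5 → Max.

Max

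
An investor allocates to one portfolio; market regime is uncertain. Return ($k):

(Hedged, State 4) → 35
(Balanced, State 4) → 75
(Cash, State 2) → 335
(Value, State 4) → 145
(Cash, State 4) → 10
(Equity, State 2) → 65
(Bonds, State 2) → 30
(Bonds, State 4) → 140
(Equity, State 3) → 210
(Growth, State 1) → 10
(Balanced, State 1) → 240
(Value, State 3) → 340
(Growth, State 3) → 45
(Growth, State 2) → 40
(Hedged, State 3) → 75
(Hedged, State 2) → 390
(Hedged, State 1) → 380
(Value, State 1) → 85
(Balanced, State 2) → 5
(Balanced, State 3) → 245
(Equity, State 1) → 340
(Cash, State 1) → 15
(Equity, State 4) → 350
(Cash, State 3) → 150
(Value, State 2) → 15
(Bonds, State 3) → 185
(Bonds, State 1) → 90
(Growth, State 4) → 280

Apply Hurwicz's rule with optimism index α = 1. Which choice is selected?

Hedged

Balanced: 1·245 + 0·5 = 245
Cash: 1·335 + 0·10 = 335
Bonds: 1·185 + 0·30 = 185
Hedged: 1·390 + 0·35 = 390
Growth: 1·280 + 0·10 = 280
Value: 1·340 + 0·15 = 340
Equity: 1·350 + 0·65 = 350
Highest Hurwicz score = 390 → Hedged.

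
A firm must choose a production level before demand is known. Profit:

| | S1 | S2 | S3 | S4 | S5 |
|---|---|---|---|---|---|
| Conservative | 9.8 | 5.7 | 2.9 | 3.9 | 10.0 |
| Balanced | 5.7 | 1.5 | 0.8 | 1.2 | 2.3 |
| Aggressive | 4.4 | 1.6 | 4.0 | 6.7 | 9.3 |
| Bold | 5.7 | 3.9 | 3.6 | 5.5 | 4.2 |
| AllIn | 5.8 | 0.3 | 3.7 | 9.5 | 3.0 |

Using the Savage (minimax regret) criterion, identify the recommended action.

Aggressive

Column bests: S1=9.8, S2=5.7, S3=4.0, S4=9.5, S5=10.0.
Conservative regrets: 0.0, 0.0, 1.1, 5.6, 0.0 → max 5.6
Balanced regrets: 4.1, 4.2, 3.2, 8.3, 7.7 → max 8.3
Aggressive regrets: 5.4, 4.1, 0.0, 2.8, 0.7 → max 5.4
Bold regrets: 4.1, 1.8, 0.4, 4.0, 5.8 → max 5.8
AllIn regrets: 4.0, 5.4, 0.3, 0.0, 7.0 → max 7.0
Smallest max regret = 5.4 → Aggressive.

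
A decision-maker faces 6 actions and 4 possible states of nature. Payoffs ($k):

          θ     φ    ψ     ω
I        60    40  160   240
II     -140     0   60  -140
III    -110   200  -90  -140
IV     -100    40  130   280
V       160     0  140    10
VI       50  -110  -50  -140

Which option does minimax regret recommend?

Column bests: θ=160, φ=200, ψ=160, ω=280.
I regrets: 100, 160, 0, 40 → max 160
II regrets: 300, 200, 100, 420 → max 420
III regrets: 270, 0, 250, 420 → max 420
IV regrets: 260, 160, 30, 0 → max 260
V regrets: 0, 200, 20, 270 → max 270
VI regrets: 110, 310, 210, 420 → max 420
Smallest max regret = 160 → I.

I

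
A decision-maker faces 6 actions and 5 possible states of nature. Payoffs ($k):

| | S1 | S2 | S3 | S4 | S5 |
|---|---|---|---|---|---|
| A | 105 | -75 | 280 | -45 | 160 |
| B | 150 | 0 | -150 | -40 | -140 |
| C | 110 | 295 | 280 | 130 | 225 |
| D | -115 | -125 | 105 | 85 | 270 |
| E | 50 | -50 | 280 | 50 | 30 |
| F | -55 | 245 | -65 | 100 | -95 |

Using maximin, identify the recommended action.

C

Row minima: A=-75, B=-150, C=110, D=-125, E=-50, F=-95
Best worst-case = 110 → C.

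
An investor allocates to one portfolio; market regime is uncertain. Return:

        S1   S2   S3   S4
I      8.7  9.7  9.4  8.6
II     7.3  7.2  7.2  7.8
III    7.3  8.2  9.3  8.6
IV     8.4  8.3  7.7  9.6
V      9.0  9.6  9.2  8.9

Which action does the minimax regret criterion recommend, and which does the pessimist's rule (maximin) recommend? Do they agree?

Column bests: S1=9.0, S2=9.7, S3=9.4, S4=9.6.
I regrets: 0.3, 0.0, 0.0, 1.0 → max 1.0
II regrets: 1.7, 2.5, 2.2, 1.8 → max 2.5
III regrets: 1.7, 1.5, 0.1, 1.0 → max 1.7
IV regrets: 0.6, 1.4, 1.7, 0.0 → max 1.7
V regrets: 0.0, 0.1, 0.2, 0.7 → max 0.7
Smallest max regret = 0.7 → V.
Row minima: I=8.6, II=7.2, III=7.3, IV=7.7, V=8.9
Best worst-case = 8.9 → V.

minimax regret → V; maximin → V (agree)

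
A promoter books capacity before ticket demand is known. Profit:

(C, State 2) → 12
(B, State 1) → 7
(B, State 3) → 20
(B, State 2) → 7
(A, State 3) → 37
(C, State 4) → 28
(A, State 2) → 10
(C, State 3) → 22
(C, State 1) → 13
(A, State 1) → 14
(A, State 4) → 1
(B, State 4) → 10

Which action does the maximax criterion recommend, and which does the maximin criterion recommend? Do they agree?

maximax → A; maximin → C (disagree)

Row maxima: A=37, B=20, C=28
Best best-case = 37 → A.
Row minima: A=1, B=7, C=12
Best worst-case = 12 → C.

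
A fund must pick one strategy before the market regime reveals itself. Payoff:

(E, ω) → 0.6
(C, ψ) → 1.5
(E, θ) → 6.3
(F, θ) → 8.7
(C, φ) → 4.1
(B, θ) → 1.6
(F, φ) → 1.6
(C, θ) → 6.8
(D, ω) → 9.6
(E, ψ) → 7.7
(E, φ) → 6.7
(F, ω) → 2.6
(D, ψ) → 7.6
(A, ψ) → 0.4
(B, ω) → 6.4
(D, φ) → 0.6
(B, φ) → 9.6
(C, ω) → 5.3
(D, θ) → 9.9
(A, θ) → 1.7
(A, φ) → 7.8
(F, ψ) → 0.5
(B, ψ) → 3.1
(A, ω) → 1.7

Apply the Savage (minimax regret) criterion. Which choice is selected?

Column bests: θ=9.9, φ=9.6, ψ=7.7, ω=9.6.
A regrets: 8.2, 1.8, 7.3, 7.9 → max 8.2
B regrets: 8.3, 0.0, 4.6, 3.2 → max 8.3
C regrets: 3.1, 5.5, 6.2, 4.3 → max 6.2
D regrets: 0.0, 9.0, 0.1, 0.0 → max 9.0
E regrets: 3.6, 2.9, 0.0, 9.0 → max 9.0
F regrets: 1.2, 8.0, 7.2, 7.0 → max 8.0
Smallest max regret = 6.2 → C.

C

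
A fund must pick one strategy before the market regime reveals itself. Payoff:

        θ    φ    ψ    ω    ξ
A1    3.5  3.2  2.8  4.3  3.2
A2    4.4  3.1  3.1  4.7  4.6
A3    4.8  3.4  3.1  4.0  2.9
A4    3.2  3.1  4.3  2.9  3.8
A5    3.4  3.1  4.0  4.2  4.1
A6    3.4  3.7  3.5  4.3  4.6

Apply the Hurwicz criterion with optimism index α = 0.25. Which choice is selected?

A6

A1: 0.25·4.3 + 0.75·2.8 = 3.175
A2: 0.25·4.7 + 0.75·3.1 = 3.5
A3: 0.25·4.8 + 0.75·2.9 = 3.375
A4: 0.25·4.3 + 0.75·2.9 = 3.25
A5: 0.25·4.2 + 0.75·3.1 = 3.375
A6: 0.25·4.6 + 0.75·3.4 = 3.7
Highest Hurwicz score = 3.7 → A6.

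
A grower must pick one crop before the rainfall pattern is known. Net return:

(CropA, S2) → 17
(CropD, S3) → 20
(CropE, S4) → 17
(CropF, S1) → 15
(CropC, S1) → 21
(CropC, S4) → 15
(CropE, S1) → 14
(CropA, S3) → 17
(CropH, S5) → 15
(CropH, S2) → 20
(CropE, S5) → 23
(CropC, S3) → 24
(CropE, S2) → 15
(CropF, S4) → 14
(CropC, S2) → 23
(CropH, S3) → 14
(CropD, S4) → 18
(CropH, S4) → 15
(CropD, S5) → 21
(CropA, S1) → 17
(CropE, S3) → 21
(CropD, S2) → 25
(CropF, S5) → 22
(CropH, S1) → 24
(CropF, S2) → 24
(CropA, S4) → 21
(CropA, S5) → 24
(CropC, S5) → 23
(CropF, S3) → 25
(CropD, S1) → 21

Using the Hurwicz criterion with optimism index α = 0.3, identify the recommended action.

CropD

CropF: 0.3·25 + 0.7·14 = 17.3
CropE: 0.3·23 + 0.7·14 = 16.7
CropA: 0.3·24 + 0.7·17 = 19.1
CropH: 0.3·24 + 0.7·14 = 17
CropC: 0.3·24 + 0.7·15 = 17.7
CropD: 0.3·25 + 0.7·18 = 20.1
Highest Hurwicz score = 20.1 → CropD.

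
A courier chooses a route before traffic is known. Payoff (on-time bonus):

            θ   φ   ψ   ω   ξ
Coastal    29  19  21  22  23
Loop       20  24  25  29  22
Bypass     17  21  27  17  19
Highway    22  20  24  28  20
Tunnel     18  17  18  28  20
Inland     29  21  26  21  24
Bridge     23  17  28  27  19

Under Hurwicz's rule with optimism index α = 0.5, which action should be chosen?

Inland

Coastal: 0.5·29 + 0.5·19 = 24
Loop: 0.5·29 + 0.5·20 = 24.5
Bypass: 0.5·27 + 0.5·17 = 22
Highway: 0.5·28 + 0.5·20 = 24
Tunnel: 0.5·28 + 0.5·17 = 22.5
Inland: 0.5·29 + 0.5·21 = 25
Bridge: 0.5·28 + 0.5·17 = 22.5
Highest Hurwicz score = 25 → Inland.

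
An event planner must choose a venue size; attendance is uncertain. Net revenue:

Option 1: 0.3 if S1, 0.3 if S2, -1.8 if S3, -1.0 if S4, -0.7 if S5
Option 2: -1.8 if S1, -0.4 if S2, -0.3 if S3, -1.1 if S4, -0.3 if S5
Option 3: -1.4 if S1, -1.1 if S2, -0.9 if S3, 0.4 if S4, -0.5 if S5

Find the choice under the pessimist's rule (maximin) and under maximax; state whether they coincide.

maximin → Option 3; maximax → Option 3 (agree)

Row minima: Option 1=-1.8, Option 2=-1.8, Option 3=-1.4
Best worst-case = -1.4 → Option 3.
Row maxima: Option 1=0.3, Option 2=-0.3, Option 3=0.4
Best best-case = 0.4 → Option 3.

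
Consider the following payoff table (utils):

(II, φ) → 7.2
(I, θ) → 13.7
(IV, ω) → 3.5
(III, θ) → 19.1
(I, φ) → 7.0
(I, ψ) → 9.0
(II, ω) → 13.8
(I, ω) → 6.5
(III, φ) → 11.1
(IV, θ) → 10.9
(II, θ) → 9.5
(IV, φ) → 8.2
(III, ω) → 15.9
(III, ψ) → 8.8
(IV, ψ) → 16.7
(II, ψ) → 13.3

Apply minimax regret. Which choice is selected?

Column bests: θ=19.1, φ=11.1, ψ=16.7, ω=15.9.
I regrets: 5.4, 4.1, 7.7, 9.4 → max 9.4
II regrets: 9.6, 3.9, 3.4, 2.1 → max 9.6
III regrets: 0.0, 0.0, 7.9, 0.0 → max 7.9
IV regrets: 8.2, 2.9, 0.0, 12.4 → max 12.4
Smallest max regret = 7.9 → III.

III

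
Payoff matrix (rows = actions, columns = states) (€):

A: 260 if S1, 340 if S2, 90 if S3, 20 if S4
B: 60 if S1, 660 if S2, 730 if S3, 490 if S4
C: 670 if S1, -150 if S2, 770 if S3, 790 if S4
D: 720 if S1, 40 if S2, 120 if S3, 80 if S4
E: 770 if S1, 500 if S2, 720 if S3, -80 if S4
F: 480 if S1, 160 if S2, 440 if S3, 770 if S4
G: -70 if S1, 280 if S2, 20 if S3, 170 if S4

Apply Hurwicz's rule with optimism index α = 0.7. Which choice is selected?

F

A: 0.7·340 + 0.3·20 = 244
B: 0.7·730 + 0.3·60 = 529
C: 0.7·790 + 0.3·(-150) = 508
D: 0.7·720 + 0.3·40 = 516
E: 0.7·770 + 0.3·(-80) = 515
F: 0.7·770 + 0.3·160 = 587
G: 0.7·280 + 0.3·(-70) = 175
Highest Hurwicz score = 587 → F.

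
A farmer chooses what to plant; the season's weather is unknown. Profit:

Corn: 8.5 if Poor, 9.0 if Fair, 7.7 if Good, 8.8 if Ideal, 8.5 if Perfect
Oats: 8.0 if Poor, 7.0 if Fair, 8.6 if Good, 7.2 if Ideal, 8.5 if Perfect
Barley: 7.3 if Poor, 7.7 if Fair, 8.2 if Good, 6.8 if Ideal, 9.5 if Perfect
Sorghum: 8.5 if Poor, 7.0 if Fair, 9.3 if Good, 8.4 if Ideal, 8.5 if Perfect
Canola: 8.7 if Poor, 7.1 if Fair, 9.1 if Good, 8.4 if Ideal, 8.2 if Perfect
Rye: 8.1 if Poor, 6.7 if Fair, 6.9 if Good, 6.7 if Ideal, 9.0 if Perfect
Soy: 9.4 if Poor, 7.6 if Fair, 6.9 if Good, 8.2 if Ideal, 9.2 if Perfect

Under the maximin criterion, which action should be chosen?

Row minima: Corn=7.7, Oats=7.0, Barley=6.8, Sorghum=7.0, Canola=7.1, Rye=6.7, Soy=6.9
Best worst-case = 7.7 → Corn.

Corn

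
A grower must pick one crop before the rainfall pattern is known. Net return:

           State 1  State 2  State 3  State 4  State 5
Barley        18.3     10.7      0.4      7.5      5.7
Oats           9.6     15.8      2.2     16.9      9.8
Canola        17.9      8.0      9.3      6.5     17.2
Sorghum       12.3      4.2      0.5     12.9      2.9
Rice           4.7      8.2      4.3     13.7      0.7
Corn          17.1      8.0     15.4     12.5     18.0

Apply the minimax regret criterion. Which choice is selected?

Corn

Column bests: State 1=18.3, State 2=15.8, State 3=15.4, State 4=16.9, State 5=18.0.
Barley regrets: 0.0, 5.1, 15.0, 9.4, 12.3 → max 15.0
Oats regrets: 8.7, 0.0, 13.2, 0.0, 8.2 → max 13.2
Canola regrets: 0.4, 7.8, 6.1, 10.4, 0.8 → max 10.4
Sorghum regrets: 6.0, 11.6, 14.9, 4.0, 15.1 → max 15.1
Rice regrets: 13.6, 7.6, 11.1, 3.2, 17.3 → max 17.3
Corn regrets: 1.2, 7.8, 0.0, 4.4, 0.0 → max 7.8
Smallest max regret = 7.8 → Corn.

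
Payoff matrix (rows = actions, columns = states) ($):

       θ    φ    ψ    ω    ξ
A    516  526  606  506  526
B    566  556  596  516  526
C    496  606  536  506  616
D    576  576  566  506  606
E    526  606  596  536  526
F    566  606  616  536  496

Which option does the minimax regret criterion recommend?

D

Column bests: θ=576, φ=606, ψ=616, ω=536, ξ=616.
A regrets: 60, 80, 10, 30, 90 → max 90
B regrets: 10, 50, 20, 20, 90 → max 90
C regrets: 80, 0, 80, 30, 0 → max 80
D regrets: 0, 30, 50, 30, 10 → max 50
E regrets: 50, 0, 20, 0, 90 → max 90
F regrets: 10, 0, 0, 0, 120 → max 120
Smallest max regret = 50 → D.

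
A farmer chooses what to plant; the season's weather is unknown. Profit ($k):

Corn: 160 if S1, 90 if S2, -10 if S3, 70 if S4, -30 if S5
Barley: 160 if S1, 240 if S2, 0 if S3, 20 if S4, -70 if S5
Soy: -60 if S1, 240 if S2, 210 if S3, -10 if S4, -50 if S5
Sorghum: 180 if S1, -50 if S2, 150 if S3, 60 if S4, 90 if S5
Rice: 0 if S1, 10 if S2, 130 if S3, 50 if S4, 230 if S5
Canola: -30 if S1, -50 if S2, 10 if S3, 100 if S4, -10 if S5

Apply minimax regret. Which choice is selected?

Column bests: S1=180, S2=240, S3=210, S4=100, S5=230.
Corn regrets: 20, 150, 220, 30, 260 → max 260
Barley regrets: 20, 0, 210, 80, 300 → max 300
Soy regrets: 240, 0, 0, 110, 280 → max 280
Sorghum regrets: 0, 290, 60, 40, 140 → max 290
Rice regrets: 180, 230, 80, 50, 0 → max 230
Canola regrets: 210, 290, 200, 0, 240 → max 290
Smallest max regret = 230 → Rice.

Rice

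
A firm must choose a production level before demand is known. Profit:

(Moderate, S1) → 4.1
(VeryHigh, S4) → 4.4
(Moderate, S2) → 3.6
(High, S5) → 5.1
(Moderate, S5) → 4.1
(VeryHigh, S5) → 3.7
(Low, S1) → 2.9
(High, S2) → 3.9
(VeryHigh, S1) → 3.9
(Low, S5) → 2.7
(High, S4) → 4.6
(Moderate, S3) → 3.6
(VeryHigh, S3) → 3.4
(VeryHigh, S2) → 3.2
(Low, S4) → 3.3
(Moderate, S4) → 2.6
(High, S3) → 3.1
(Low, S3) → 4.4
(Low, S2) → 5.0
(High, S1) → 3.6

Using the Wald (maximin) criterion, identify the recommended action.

VeryHigh

Row minima: Low=2.7, Moderate=2.6, High=3.1, VeryHigh=3.2
Best worst-case = 3.2 → VeryHigh.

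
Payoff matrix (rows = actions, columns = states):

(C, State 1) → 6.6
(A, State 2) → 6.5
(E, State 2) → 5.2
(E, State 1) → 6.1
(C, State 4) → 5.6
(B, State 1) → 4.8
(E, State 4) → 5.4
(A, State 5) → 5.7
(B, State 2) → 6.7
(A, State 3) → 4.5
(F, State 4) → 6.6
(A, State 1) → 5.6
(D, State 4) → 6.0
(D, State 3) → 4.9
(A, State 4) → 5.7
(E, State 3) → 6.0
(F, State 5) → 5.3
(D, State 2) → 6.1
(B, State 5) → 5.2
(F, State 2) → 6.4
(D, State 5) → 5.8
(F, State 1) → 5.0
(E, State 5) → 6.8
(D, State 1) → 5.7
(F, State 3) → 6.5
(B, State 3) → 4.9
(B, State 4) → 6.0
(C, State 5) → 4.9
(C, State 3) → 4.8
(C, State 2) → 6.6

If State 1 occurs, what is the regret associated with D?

0.9

Best payoff under State 1 is 6.6.
Regret = 6.6 − 5.7 = 0.9.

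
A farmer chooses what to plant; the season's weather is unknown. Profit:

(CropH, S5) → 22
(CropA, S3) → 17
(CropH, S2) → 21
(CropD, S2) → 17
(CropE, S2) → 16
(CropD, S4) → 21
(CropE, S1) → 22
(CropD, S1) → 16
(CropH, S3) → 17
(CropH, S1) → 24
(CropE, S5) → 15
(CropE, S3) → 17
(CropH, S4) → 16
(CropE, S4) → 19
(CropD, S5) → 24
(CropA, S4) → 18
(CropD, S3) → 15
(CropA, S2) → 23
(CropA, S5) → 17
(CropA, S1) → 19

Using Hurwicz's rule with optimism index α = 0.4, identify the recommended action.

CropA

CropA: 0.4·23 + 0.6·17 = 19.4
CropE: 0.4·22 + 0.6·15 = 17.8
CropD: 0.4·24 + 0.6·15 = 18.6
CropH: 0.4·24 + 0.6·16 = 19.2
Highest Hurwicz score = 19.4 → CropA.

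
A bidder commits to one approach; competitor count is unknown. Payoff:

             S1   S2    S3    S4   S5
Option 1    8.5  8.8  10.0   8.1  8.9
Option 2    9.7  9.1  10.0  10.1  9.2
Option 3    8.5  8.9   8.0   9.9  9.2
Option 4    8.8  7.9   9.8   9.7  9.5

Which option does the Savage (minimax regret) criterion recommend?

Option 2

Column bests: S1=9.7, S2=9.1, S3=10.0, S4=10.1, S5=9.5.
Option 1 regrets: 1.2, 0.3, 0.0, 2.0, 0.6 → max 2.0
Option 2 regrets: 0.0, 0.0, 0.0, 0.0, 0.3 → max 0.3
Option 3 regrets: 1.2, 0.2, 2.0, 0.2, 0.3 → max 2.0
Option 4 regrets: 0.9, 1.2, 0.2, 0.4, 0.0 → max 1.2
Smallest max regret = 0.3 → Option 2.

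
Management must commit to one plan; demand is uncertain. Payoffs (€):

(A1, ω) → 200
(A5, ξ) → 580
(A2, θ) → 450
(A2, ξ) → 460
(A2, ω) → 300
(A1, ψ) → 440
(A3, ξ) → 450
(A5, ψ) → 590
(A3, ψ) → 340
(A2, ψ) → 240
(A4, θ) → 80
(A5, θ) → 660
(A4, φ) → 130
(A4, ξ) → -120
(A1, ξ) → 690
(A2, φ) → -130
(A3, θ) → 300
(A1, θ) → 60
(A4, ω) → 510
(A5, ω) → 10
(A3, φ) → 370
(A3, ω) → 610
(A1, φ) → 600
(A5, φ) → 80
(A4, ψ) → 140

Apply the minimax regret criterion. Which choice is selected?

Column bests: θ=660, φ=600, ψ=590, ω=610, ξ=690.
A1 regrets: 600, 0, 150, 410, 0 → max 600
A2 regrets: 210, 730, 350, 310, 230 → max 730
A3 regrets: 360, 230, 250, 0, 240 → max 360
A4 regrets: 580, 470, 450, 100, 810 → max 810
A5 regrets: 0, 520, 0, 600, 110 → max 600
Smallest max regret = 360 → A3.

A3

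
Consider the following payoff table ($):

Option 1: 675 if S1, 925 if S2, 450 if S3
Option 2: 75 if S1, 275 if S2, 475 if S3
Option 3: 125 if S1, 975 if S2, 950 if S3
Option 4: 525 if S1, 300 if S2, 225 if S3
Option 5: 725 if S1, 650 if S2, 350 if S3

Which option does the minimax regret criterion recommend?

Column bests: S1=725, S2=975, S3=950.
Option 1 regrets: 50, 50, 500 → max 500
Option 2 regrets: 650, 700, 475 → max 700
Option 3 regrets: 600, 0, 0 → max 600
Option 4 regrets: 200, 675, 725 → max 725
Option 5 regrets: 0, 325, 600 → max 600
Smallest max regret = 500 → Option 1.

Option 1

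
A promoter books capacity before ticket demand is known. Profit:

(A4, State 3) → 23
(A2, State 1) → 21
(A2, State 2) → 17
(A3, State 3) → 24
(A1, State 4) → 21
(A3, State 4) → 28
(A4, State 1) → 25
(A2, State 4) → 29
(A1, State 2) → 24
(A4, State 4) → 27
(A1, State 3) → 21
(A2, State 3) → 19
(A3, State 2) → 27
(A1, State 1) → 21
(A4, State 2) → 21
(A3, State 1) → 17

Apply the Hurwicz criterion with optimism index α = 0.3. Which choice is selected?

A4

A1: 0.3·24 + 0.7·21 = 21.9
A2: 0.3·29 + 0.7·17 = 20.6
A3: 0.3·28 + 0.7·17 = 20.3
A4: 0.3·27 + 0.7·21 = 22.8
Highest Hurwicz score = 22.8 → A4.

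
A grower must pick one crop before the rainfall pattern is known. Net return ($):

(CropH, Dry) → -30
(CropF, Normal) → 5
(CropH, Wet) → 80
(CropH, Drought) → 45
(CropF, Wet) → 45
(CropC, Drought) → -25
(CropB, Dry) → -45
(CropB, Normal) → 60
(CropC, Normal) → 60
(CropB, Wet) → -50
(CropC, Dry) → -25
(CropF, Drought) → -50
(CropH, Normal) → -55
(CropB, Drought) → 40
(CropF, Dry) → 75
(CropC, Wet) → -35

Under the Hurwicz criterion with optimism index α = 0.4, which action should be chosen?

CropC

CropH: 0.4·80 + 0.6·(-55) = -1
CropB: 0.4·60 + 0.6·(-50) = -6
CropC: 0.4·60 + 0.6·(-35) = 3
CropF: 0.4·75 + 0.6·(-50) = 0
Highest Hurwicz score = 3 → CropC.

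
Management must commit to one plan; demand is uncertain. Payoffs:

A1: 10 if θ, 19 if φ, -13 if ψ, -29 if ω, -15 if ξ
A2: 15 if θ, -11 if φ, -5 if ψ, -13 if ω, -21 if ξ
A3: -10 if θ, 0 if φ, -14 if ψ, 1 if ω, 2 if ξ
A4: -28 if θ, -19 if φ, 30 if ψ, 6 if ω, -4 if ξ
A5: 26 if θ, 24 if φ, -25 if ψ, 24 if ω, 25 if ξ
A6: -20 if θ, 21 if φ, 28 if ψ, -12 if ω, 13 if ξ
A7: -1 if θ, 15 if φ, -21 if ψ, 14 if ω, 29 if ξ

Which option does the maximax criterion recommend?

A4

Row maxima: A1=19, A2=15, A3=2, A4=30, A5=26, A6=28, A7=29
Best best-case = 30 → A4.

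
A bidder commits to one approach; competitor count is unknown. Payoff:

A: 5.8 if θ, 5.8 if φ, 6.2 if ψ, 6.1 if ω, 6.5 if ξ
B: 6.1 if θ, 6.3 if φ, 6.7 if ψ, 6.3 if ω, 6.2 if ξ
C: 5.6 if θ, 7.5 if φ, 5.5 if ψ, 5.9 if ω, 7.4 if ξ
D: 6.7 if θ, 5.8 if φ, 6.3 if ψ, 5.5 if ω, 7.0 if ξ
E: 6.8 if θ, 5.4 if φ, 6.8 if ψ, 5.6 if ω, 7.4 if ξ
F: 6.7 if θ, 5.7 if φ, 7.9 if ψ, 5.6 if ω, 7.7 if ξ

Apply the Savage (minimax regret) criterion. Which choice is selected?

Column bests: θ=6.8, φ=7.5, ψ=7.9, ω=6.3, ξ=7.7.
A regrets: 1.0, 1.7, 1.7, 0.2, 1.2 → max 1.7
B regrets: 0.7, 1.2, 1.2, 0.0, 1.5 → max 1.5
C regrets: 1.2, 0.0, 2.4, 0.4, 0.3 → max 2.4
D regrets: 0.1, 1.7, 1.6, 0.8, 0.7 → max 1.7
E regrets: 0.0, 2.1, 1.1, 0.7, 0.3 → max 2.1
F regrets: 0.1, 1.8, 0.0, 0.7, 0.0 → max 1.8
Smallest max regret = 1.5 → B.

B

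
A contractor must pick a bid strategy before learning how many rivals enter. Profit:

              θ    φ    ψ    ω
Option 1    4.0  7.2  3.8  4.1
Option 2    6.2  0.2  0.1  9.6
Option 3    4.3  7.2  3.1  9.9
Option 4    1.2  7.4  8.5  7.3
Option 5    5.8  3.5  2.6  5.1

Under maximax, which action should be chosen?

Row maxima: Option 1=7.2, Option 2=9.6, Option 3=9.9, Option 4=8.5, Option 5=5.8
Best best-case = 9.9 → Option 3.

Option 3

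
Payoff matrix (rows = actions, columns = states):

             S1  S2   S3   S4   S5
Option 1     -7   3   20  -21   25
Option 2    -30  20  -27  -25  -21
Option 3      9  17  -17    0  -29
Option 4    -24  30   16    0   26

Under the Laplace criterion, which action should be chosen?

Option 4

Row averages: Option 1=4, Option 2=-16.6, Option 3=-4, Option 4=9.6
Highest average = 9.6 → Option 4.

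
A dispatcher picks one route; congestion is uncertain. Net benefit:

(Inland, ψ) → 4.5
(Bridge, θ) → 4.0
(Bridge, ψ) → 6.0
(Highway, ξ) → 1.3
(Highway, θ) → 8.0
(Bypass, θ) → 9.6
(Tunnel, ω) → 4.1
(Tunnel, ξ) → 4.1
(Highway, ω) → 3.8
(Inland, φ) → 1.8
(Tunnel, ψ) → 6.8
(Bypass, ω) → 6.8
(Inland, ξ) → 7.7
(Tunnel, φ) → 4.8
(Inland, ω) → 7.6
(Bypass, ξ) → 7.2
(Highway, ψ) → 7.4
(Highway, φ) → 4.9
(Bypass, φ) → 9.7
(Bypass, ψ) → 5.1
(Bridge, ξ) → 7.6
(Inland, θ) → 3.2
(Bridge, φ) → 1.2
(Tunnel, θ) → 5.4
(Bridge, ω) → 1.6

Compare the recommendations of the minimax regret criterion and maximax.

Column bests: θ=9.6, φ=9.7, ψ=7.4, ω=7.6, ξ=7.7.
Highway regrets: 1.6, 4.8, 0.0, 3.8, 6.4 → max 6.4
Bypass regrets: 0.0, 0.0, 2.3, 0.8, 0.5 → max 2.3
Tunnel regrets: 4.2, 4.9, 0.6, 3.5, 3.6 → max 4.9
Inland regrets: 6.4, 7.9, 2.9, 0.0, 0.0 → max 7.9
Bridge regrets: 5.6, 8.5, 1.4, 6.0, 0.1 → max 8.5
Smallest max regret = 2.3 → Bypass.
Row maxima: Highway=8.0, Bypass=9.7, Tunnel=6.8, Inland=7.7, Bridge=7.6
Best best-case = 9.7 → Bypass.

minimax regret → Bypass; maximax → Bypass (agree)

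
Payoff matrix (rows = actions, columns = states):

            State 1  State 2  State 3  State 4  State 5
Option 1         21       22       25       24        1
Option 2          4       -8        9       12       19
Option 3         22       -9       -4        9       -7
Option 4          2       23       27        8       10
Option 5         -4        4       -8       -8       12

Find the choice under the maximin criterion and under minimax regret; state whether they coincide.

Row minima: Option 1=1, Option 2=-8, Option 3=-9, Option 4=2, Option 5=-8
Best worst-case = 2 → Option 4.
Column bests: State 1=22, State 2=23, State 3=27, State 4=24, State 5=19.
Option 1 regrets: 1, 1, 2, 0, 18 → max 18
Option 2 regrets: 18, 31, 18, 12, 0 → max 31
Option 3 regrets: 0, 32, 31, 15, 26 → max 32
Option 4 regrets: 20, 0, 0, 16, 9 → max 20
Option 5 regrets: 26, 19, 35, 32, 7 → max 35
Smallest max regret = 18 → Option 1.

maximin → Option 4; minimax regret → Option 1 (disagree)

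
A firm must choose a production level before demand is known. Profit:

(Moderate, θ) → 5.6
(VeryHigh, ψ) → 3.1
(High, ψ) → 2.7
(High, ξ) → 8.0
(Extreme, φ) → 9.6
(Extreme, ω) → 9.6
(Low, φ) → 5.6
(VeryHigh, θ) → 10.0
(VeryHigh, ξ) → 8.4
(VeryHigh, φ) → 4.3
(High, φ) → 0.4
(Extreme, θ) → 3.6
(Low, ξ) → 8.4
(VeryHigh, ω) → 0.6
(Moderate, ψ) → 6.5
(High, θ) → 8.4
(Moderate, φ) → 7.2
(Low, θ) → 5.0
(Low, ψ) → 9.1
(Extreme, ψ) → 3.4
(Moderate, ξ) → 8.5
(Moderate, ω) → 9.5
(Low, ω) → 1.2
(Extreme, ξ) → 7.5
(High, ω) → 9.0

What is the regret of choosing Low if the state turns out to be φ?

4.0

Best payoff under φ is 9.6.
Regret = 9.6 − 5.6 = 4.0.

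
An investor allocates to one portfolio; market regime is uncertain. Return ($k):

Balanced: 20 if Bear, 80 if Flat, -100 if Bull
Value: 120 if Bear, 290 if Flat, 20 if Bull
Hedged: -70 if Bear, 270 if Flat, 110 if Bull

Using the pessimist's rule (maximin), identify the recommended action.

Row minima: Balanced=-100, Value=20, Hedged=-70
Best worst-case = 20 → Value.

Value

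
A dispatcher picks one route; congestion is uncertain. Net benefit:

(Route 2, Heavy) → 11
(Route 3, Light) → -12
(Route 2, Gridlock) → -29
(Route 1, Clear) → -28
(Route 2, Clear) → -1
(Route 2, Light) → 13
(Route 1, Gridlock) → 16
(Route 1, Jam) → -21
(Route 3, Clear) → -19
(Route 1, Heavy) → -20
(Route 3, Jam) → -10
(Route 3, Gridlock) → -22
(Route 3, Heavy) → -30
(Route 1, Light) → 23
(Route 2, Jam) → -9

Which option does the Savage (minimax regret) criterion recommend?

Column bests: Clear=-1, Light=23, Heavy=11, Jam=-9, Gridlock=16.
Route 1 regrets: 27, 0, 31, 12, 0 → max 31
Route 2 regrets: 0, 10, 0, 0, 45 → max 45
Route 3 regrets: 18, 35, 41, 1, 38 → max 41
Smallest max regret = 31 → Route 1.

Route 1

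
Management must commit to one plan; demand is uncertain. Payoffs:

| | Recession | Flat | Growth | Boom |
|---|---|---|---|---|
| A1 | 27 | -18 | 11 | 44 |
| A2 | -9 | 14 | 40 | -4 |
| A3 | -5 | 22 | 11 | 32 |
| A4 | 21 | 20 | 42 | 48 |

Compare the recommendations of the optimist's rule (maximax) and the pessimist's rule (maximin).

Row maxima: A1=44, A2=40, A3=32, A4=48
Best best-case = 48 → A4.
Row minima: A1=-18, A2=-9, A3=-5, A4=20
Best worst-case = 20 → A4.

maximax → A4; maximin → A4 (agree)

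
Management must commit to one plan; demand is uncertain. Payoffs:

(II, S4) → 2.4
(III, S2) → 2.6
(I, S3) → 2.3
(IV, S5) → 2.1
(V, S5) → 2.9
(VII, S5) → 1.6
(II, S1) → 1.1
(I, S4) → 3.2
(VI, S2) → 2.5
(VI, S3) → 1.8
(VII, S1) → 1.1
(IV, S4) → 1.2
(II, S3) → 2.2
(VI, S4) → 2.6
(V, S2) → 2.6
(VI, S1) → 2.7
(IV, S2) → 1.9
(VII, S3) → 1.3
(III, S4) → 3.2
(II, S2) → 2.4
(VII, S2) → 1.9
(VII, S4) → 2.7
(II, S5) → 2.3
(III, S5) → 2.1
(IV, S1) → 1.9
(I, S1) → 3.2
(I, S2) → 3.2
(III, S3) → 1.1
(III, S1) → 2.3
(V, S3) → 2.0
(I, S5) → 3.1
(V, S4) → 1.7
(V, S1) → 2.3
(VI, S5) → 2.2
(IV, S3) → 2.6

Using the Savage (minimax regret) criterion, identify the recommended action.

I

Column bests: S1=3.2, S2=3.2, S3=2.6, S4=3.2, S5=3.1.
I regrets: 0.0, 0.0, 0.3, 0.0, 0.0 → max 0.3
II regrets: 2.1, 0.8, 0.4, 0.8, 0.8 → max 2.1
III regrets: 0.9, 0.6, 1.5, 0.0, 1.0 → max 1.5
IV regrets: 1.3, 1.3, 0.0, 2.0, 1.0 → max 2.0
V regrets: 0.9, 0.6, 0.6, 1.5, 0.2 → max 1.5
VI regrets: 0.5, 0.7, 0.8, 0.6, 0.9 → max 0.9
VII regrets: 2.1, 1.3, 1.3, 0.5, 1.5 → max 2.1
Smallest max regret = 0.3 → I.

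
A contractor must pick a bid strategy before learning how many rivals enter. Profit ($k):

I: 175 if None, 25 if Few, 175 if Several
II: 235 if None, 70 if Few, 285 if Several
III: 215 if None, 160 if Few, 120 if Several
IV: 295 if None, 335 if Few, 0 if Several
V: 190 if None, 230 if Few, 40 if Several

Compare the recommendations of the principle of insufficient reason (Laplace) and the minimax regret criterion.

Row averages: I=125, II=590/3, III=165, IV=210, V=460/3
Highest average = 210 → IV.
Column bests: None=295, Few=335, Several=285.
I regrets: 120, 310, 110 → max 310
II regrets: 60, 265, 0 → max 265
III regrets: 80, 175, 165 → max 175
IV regrets: 0, 0, 285 → max 285
V regrets: 105, 105, 245 → max 245
Smallest max regret = 175 → III.

laplace → IV; minimax regret → III (disagree)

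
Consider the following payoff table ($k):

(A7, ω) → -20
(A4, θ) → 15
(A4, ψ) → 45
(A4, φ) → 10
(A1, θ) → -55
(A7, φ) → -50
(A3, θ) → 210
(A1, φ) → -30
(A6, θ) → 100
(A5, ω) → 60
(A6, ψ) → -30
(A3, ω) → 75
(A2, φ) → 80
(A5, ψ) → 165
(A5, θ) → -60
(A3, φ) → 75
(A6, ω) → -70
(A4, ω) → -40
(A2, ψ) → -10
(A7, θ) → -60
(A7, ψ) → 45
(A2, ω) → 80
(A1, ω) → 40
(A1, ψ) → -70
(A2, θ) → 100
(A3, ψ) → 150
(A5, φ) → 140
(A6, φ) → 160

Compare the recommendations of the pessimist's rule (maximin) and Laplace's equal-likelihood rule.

maximin → A3; laplace → A3 (agree)

Row minima: A1=-70, A2=-10, A3=75, A4=-40, A5=-60, A6=-70, A7=-60
Best worst-case = 75 → A3.
Row averages: A1=-28.75, A2=62.5, A3=127.5, A4=7.5, A5=76.25, A6=40, A7=-21.25
Highest average = 127.5 → A3.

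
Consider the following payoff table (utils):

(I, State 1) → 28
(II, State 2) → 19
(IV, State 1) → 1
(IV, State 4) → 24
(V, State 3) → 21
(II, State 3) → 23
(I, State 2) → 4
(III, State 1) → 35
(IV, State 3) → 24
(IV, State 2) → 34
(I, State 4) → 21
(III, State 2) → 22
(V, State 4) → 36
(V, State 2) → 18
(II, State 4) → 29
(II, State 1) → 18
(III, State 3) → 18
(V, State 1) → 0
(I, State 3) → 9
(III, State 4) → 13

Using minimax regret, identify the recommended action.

Column bests: State 1=35, State 2=34, State 3=24, State 4=36.
I regrets: 7, 30, 15, 15 → max 30
II regrets: 17, 15, 1, 7 → max 17
III regrets: 0, 12, 6, 23 → max 23
IV regrets: 34, 0, 0, 12 → max 34
V regrets: 35, 16, 3, 0 → max 35
Smallest max regret = 17 → II.

II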